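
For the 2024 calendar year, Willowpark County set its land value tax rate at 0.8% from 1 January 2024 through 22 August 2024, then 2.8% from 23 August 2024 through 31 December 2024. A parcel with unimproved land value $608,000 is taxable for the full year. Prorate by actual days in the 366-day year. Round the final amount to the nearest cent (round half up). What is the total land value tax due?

1 January – 22 August 2024: 235 days at 0.8% → $608,000 × 0.8% × 235/366 = $3,123.0601
23 August – 31 December 2024: 131 days at 2.8% → $608,000 × 2.8% × 131/366 = $6,093.2896
Total = $9,216.3497

$9,216.35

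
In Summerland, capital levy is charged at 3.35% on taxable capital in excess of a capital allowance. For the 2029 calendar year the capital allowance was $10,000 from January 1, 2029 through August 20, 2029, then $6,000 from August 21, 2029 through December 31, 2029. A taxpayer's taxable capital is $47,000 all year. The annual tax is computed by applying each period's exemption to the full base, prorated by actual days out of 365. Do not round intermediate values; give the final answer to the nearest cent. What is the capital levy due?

$1,288.33

January 1 – August 20, 2029: 232 days, exemption $10,000 → ($47,000 − $10,000) × 3.35% × 232/365 = $787.8466
August 21 – December 31, 2029: 133 days, exemption $6,000 → ($47,000 − $6,000) × 3.35% × 133/365 = $500.4808
Total = $1,288.3274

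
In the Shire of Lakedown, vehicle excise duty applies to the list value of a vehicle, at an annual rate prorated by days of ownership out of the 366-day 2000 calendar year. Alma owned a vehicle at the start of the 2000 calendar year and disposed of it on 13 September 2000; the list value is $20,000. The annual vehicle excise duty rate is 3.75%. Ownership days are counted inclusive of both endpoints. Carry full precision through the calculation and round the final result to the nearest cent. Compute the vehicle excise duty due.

Days held (1 January – 13 September 2000): 257 out of 366
Tax = $20,000 × 3.75% × 257/366 = $526.6393

$526.64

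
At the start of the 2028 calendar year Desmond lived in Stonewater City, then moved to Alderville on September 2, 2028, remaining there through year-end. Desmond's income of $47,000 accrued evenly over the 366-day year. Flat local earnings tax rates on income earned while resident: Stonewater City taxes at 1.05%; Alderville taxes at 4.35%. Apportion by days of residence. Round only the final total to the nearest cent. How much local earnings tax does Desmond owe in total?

$1,006.26

Stonewater City, January 1 – September 1, 2028: 245 days → $47,000 × 1.05% × 245/366 = $330.3484
Alderville, September 2 – December 31, 2028: 121 days → $47,000 × 4.35% × 121/366 = $675.9139
Total = $1,006.2623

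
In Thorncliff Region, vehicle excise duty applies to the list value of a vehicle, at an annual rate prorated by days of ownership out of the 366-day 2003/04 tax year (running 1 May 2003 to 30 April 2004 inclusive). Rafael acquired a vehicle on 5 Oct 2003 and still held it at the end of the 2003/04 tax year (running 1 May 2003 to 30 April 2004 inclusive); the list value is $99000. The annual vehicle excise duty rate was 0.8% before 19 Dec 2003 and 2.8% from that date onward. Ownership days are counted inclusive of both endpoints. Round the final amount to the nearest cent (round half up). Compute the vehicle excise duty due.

5 Oct – 18 Dec 2003: 75 days at 0.8% → $99000 × 0.8% × 75/366 = $162.2951
19 Dec 2003 – 30 Apr 2004: 134 days at 2.8% → $99000 × 2.8% × 134/366 = $1014.8852
Total = $1177.1803

$1177.18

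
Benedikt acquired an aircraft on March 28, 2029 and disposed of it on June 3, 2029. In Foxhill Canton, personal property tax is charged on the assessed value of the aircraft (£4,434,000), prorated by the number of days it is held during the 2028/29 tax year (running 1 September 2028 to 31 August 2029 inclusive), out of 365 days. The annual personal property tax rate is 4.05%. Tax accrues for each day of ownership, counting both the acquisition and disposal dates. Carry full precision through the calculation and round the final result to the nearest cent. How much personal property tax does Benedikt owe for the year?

Days held (March 28 – June 3, 2029): 68 out of 365
Tax = £4,434,000 × 4.05% × 68/365 = £33,455.4411

£33,455.44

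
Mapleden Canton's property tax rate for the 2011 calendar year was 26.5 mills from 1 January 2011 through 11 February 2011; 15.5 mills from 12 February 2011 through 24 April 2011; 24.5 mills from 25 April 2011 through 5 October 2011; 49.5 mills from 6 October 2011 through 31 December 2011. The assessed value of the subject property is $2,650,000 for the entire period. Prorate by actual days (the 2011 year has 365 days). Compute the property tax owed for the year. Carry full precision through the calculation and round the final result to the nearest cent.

1 January – 11 February 2011: 42 days at 26.5 mills → $2,650,000 × 2.65% × 42/365 = $8,080.6849
12 February – 24 April 2011: 72 days at 15.5 mills → $2,650,000 × 1.55% × 72/365 = $8,102.4658
25 April – 5 October 2011: 164 days at 24.5 mills → $2,650,000 × 2.45% × 164/365 = $29,171.7808
6 October – 31 December 2011: 87 days at 49.5 mills → $2,650,000 × 4.95% × 87/365 = $31,266.3699
Total = $76,621.3014

$76,621.30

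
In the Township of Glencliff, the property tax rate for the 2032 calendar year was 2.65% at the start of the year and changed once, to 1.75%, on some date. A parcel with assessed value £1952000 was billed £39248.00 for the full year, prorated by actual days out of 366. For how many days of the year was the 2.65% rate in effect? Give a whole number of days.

106 days

Let d = days at the first rate; then 366 − d days at the second rate.
£1952000 × [2.65%·d + 1.75%·(366−d)] / 366 = £39248.00
Solving gives d = 106, so the new rate took effect on April 16, 2032.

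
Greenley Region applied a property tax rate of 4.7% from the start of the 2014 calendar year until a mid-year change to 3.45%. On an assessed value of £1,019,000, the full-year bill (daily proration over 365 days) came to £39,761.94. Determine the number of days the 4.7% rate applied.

132 days

Let d = days at the first rate; then 365 − d days at the second rate.
£1,019,000 × [4.7%·d + 3.45%·(365−d)] / 365 = £39,761.94
Solving gives d = 132, so the new rate took effect on May 13, 2014.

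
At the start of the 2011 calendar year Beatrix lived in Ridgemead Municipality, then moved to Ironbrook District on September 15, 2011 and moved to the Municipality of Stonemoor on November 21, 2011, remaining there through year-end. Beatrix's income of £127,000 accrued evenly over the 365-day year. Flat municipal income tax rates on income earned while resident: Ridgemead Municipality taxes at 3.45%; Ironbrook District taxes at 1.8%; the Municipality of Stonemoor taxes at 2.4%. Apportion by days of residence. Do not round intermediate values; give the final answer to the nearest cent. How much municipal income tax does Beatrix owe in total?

Ridgemead Municipality, January 1 – September 14, 2011: 257 days → £127,000 × 3.45% × 257/365 = £3,085.0562
Ironbrook District, September 15 – November 20, 2011: 67 days → £127,000 × 1.8% × 67/365 = £419.6219
The Municipality of Stonemoor, November 21 – December 31, 2011: 41 days → £127,000 × 2.4% × 41/365 = £342.3781
Total = £3,847.0562

£3,847.06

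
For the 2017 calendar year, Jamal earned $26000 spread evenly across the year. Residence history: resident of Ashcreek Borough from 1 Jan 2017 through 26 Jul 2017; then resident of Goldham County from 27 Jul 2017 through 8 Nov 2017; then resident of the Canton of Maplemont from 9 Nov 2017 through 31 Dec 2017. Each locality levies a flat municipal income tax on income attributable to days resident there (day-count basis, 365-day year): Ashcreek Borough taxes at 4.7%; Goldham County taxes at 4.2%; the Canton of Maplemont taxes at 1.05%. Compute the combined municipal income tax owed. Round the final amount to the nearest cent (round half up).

Ashcreek Borough, 1 Jan – 26 Jul 2017: 207 days → $26000 × 4.7% × 207/365 = $693.0247
Goldham County, 27 Jul – 8 Nov 2017: 105 days → $26000 × 4.2% × 105/365 = $314.1370
The Canton of Maplemont, 9 Nov – 31 Dec 2017: 53 days → $26000 × 1.05% × 53/365 = $39.6411
Total = $1046.8027

$1046.80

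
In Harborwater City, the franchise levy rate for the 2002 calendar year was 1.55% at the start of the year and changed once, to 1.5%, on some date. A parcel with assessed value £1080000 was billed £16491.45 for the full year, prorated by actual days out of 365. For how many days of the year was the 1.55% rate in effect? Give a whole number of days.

197 days

Let d = days at the first rate; then 365 − d days at the second rate.
£1080000 × [1.55%·d + 1.5%·(365−d)] / 365 = £16491.45
Solving gives d = 197, so the new rate took effect on 17 Jul 2002.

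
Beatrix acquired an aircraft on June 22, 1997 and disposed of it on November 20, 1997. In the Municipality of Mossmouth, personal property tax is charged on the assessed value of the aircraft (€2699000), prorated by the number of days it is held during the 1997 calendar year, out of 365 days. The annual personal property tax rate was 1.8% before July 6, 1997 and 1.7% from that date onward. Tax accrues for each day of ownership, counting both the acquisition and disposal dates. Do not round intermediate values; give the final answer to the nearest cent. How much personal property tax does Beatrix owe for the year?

June 22 – July 5, 1997: 14 days at 1.8% → €2699000 × 1.8% × 14/365 = €1863.4192
July 6 – November 20, 1997: 138 days at 1.7% → €2699000 × 1.7% × 138/365 = €17347.5452
Total = €19210.9644

€19210.96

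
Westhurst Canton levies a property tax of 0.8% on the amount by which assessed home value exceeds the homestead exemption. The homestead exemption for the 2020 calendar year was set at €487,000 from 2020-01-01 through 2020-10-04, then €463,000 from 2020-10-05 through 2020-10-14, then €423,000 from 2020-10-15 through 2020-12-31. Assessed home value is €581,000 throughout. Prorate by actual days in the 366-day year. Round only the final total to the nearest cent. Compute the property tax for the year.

€866.36

2020-01-01 to 2020-10-04: 278 days, exemption €487,000 → (€581,000 − €487,000) × 0.8% × 278/366 = €571.1913
2020-10-05 to 2020-10-14: 10 days, exemption €463,000 → (€581,000 − €463,000) × 0.8% × 10/366 = €25.7923
2020-10-15 to 2020-12-31: 78 days, exemption €423,000 → (€581,000 − €423,000) × 0.8% × 78/366 = €269.3770
Total = €866.3607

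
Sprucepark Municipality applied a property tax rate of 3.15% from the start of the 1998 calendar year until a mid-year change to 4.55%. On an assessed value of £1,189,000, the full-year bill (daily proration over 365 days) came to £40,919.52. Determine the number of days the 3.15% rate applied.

Let d = days at the first rate; then 365 − d days at the second rate.
£1,189,000 × [3.15%·d + 4.55%·(365−d)] / 365 = £40,919.52
Solving gives d = 289, so the new rate took effect on October 17, 1998.

289 days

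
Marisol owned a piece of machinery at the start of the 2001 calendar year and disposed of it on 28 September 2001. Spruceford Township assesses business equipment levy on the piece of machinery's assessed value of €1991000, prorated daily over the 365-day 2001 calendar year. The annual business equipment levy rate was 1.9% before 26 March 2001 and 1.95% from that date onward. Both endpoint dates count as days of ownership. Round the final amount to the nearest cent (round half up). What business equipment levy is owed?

€28596.76

1 January – 25 March 2001: 84 days at 1.9% → €1991000 × 1.9% × 84/365 = €8705.8521
26 March – 28 September 2001: 187 days at 1.95% → €1991000 × 1.95% × 187/365 = €19890.9082
Total = €28596.7603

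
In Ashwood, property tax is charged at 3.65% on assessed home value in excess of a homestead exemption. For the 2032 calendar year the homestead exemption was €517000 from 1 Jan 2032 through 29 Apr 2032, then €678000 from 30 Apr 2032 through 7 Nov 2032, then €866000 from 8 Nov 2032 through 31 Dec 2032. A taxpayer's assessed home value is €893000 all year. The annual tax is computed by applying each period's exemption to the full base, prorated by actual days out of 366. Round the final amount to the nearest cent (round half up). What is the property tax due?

€8761.80

1 Jan – 29 Apr 2032: 120 days, exemption €517000 → (€893000 − €517000) × 3.65% × 120/366 = €4499.6721
30 Apr – 7 Nov 2032: 192 days, exemption €678000 → (€893000 − €678000) × 3.65% × 192/366 = €4116.7213
8 Nov – 31 Dec 2032: 54 days, exemption €866000 → (€893000 − €866000) × 3.65% × 54/366 = €145.4016
Total = €8761.7951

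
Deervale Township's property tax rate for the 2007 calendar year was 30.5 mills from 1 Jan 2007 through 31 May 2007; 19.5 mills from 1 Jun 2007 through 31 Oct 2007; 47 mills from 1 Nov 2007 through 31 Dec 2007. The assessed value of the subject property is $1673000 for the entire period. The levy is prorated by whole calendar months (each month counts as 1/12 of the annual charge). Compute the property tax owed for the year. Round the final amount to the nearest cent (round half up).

$47959.33

1 Jan – 31 May 2007: 5 months at 30.5 mills → $1673000 × 3.05% × 5/12 = $21261.0417
1 Jun – 31 Oct 2007: 5 months at 19.5 mills → $1673000 × 1.95% × 5/12 = $13593.1250
1 Nov – 31 Dec 2007: 2 months at 47 mills → $1673000 × 4.7% × 2/12 = $13105.1667
Total = $47959.3333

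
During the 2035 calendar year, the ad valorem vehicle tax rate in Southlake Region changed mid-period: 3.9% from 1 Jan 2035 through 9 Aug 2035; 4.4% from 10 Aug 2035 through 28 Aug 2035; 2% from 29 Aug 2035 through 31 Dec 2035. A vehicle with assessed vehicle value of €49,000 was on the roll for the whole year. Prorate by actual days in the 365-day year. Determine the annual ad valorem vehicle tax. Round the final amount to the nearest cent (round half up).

€1,604.92

1 Jan – 9 Aug 2035: 221 days at 3.9% → €49,000 × 3.9% × 221/365 = €1,157.0712
10 Aug – 28 Aug 2035: 19 days at 4.4% → €49,000 × 4.4% × 19/365 = €112.2301
29 Aug – 31 Dec 2035: 125 days at 2% → €49,000 × 2% × 125/365 = €335.6164
Total = €1,604.9178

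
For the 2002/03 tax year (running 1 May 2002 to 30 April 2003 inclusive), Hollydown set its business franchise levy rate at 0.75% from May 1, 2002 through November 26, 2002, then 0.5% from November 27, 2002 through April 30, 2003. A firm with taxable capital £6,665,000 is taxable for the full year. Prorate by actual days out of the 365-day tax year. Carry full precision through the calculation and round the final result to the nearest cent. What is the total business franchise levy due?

£42,911.64

May 1 – November 26, 2002: 210 days at 0.75% → £6,665,000 × 0.75% × 210/365 = £28,759.9315
November 27, 2002 – April 30, 2003: 155 days at 0.5% → £6,665,000 × 0.5% × 155/365 = £14,151.7123
Total = £42,911.6438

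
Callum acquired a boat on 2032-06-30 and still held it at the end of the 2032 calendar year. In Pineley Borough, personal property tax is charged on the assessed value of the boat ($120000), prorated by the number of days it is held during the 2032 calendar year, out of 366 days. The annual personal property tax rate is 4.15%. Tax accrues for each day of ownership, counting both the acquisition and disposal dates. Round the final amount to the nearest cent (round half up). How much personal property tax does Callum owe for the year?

$2517.21

Days held (2032-06-30 to 2032-12-31): 185 out of 366
Tax = $120000 × 4.15% × 185/366 = $2517.2131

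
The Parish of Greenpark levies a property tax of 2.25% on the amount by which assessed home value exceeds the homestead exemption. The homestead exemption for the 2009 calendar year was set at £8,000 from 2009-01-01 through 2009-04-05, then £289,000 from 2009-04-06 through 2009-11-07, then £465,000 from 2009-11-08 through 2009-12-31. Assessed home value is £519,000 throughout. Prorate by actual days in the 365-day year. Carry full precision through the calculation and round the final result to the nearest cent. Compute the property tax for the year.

£6,234.72

2009-01-01 to 2009-04-05: 95 days, exemption £8,000 → (£519,000 − £8,000) × 2.25% × 95/365 = £2,992.5000
2009-04-06 to 2009-11-07: 216 days, exemption £289,000 → (£519,000 − £289,000) × 2.25% × 216/365 = £3,062.4658
2009-11-08 to 2009-12-31: 54 days, exemption £465,000 → (£519,000 − £465,000) × 2.25% × 54/365 = £179.7534
Total = £6,234.7192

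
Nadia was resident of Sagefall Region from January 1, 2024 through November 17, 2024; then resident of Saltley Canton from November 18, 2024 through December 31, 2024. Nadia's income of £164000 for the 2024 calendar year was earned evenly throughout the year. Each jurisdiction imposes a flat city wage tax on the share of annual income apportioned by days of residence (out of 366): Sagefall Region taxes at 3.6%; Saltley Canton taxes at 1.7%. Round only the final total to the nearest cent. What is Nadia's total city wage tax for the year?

Sagefall Region, January 1 – November 17, 2024: 322 days → £164000 × 3.6% × 322/366 = £5194.2295
Saltley Canton, November 18 – December 31, 2024: 44 days → £164000 × 1.7% × 44/366 = £335.1694
Total = £5529.3989

£5529.40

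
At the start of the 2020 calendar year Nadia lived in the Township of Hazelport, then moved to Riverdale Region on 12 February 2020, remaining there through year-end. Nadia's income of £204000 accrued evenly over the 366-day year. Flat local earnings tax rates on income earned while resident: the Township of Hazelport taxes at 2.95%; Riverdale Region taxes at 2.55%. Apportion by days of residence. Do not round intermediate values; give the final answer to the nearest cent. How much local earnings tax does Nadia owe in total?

The Township of Hazelport, 1 January – 11 February 2020: 42 days → £204000 × 2.95% × 42/366 = £690.5902
Riverdale Region, 12 February – 31 December 2020: 324 days → £204000 × 2.55% × 324/366 = £4605.0492
Total = £5295.6393

£5295.64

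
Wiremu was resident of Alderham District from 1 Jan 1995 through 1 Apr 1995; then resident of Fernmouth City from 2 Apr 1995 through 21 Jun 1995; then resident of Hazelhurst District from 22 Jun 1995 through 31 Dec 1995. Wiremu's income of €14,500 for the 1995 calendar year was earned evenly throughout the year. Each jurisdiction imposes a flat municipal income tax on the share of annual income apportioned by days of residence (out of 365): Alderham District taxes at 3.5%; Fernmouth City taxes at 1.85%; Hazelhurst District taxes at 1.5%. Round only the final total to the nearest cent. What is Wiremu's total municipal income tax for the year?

€301.06

Alderham District, 1 Jan – 1 Apr 1995: 91 days → €14,500 × 3.5% × 91/365 = €126.5274
Fernmouth City, 2 Apr – 21 Jun 1995: 81 days → €14,500 × 1.85% × 81/365 = €59.5295
Hazelhurst District, 22 Jun – 31 Dec 1995: 193 days → €14,500 × 1.5% × 193/365 = €115.0068
Total = €301.0637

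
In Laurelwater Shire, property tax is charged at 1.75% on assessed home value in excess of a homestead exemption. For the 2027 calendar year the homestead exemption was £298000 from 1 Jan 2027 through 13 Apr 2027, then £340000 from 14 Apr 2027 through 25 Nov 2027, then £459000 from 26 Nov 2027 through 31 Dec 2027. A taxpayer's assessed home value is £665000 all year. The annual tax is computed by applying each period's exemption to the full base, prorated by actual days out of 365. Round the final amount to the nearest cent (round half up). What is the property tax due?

1 Jan – 13 Apr 2027: 103 days, exemption £298000 → (£665000 − £298000) × 1.75% × 103/365 = £1812.3767
14 Apr – 25 Nov 2027: 226 days, exemption £340000 → (£665000 − £340000) × 1.75% × 226/365 = £3521.5753
26 Nov – 31 Dec 2027: 36 days, exemption £459000 → (£665000 − £459000) × 1.75% × 36/365 = £355.5616
Total = £5689.5137

£5689.51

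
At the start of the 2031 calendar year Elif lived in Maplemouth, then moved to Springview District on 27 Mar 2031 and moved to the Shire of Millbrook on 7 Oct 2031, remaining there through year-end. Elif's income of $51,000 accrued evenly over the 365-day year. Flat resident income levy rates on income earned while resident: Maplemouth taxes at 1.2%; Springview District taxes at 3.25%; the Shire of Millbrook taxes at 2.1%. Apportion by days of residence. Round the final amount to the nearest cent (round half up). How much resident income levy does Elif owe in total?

Maplemouth, 1 Jan – 26 Mar 2031: 85 days → $51,000 × 1.2% × 85/365 = $142.5205
Springview District, 27 Mar – 6 Oct 2031: 194 days → $51,000 × 3.25% × 194/365 = $880.9726
The Shire of Millbrook, 7 Oct – 31 Dec 2031: 86 days → $51,000 × 2.1% × 86/365 = $252.3452
Total = $1,275.8384

$1,275.84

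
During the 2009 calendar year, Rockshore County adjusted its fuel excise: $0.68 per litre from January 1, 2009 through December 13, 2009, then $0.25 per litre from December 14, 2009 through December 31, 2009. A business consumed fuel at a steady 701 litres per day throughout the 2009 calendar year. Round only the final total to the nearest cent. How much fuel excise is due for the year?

January 1 – December 13, 2009: 347 days × 701 litres/day = 243,247 litres at $0.68/litre → $165,407.96
December 14 – December 31, 2009: 18 days × 701 litres/day = 12,618 litres at $0.25/litre → $3,154.50

$168,562.46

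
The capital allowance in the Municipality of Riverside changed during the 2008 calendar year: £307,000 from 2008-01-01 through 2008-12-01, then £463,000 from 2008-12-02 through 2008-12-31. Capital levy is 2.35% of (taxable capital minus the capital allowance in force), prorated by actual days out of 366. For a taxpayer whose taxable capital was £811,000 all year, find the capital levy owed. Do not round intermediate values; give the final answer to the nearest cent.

£11,543.51

2008-01-01 to 2008-12-01: 336 days, exemption £307,000 → (£811,000 − £307,000) × 2.35% × 336/366 = £10,873.1803
2008-12-02 to 2008-12-31: 30 days, exemption £463,000 → (£811,000 − £463,000) × 2.35% × 30/366 = £670.3279
Total = £11,543.5082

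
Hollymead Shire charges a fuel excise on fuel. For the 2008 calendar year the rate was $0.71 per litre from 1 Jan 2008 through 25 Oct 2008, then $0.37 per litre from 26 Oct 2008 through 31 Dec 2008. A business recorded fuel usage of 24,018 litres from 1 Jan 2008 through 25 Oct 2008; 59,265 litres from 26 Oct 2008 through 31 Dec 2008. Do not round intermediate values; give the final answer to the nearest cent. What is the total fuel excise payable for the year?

1 Jan – 25 Oct 2008: 24,018 litres at $0.71/litre → $17,052.78
26 Oct – 31 Dec 2008: 59,265 litres at $0.37/litre → $21,928.05

$38,980.83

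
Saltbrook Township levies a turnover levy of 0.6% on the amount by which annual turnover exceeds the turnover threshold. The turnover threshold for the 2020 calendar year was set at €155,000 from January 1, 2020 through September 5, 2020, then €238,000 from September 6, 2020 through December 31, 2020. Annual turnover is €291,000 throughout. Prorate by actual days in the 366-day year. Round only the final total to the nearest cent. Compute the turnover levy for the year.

€656.80

January 1 – September 5, 2020: 249 days, exemption €155,000 → (€291,000 − €155,000) × 0.6% × 249/366 = €555.1475
September 6 – December 31, 2020: 117 days, exemption €238,000 → (€291,000 − €238,000) × 0.6% × 117/366 = €101.6557
Total = €656.8033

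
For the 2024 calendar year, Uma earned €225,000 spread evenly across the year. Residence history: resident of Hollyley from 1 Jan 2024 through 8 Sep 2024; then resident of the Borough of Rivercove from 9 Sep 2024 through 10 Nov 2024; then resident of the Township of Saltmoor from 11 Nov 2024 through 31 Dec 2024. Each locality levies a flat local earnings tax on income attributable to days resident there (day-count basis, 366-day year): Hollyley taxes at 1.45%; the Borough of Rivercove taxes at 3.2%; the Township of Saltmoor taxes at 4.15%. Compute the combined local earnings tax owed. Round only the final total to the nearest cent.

€4,786.78

Hollyley, 1 Jan – 8 Sep 2024: 252 days → €225,000 × 1.45% × 252/366 = €2,246.3115
The Borough of Rivercove, 9 Sep – 10 Nov 2024: 63 days → €225,000 × 3.2% × 63/366 = €1,239.3443
The Township of Saltmoor, 11 Nov – 31 Dec 2024: 51 days → €225,000 × 4.15% × 51/366 = €1,301.1270
Total = €4,786.7828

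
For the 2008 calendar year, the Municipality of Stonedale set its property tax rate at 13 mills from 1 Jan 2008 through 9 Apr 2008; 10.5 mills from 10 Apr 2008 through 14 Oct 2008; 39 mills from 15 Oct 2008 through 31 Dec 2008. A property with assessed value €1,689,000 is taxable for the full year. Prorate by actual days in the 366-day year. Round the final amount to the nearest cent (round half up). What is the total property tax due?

1 Jan – 9 Apr 2008: 100 days at 13 mills → €1,689,000 × 1.3% × 100/366 = €5,999.1803
10 Apr – 14 Oct 2008: 188 days at 10.5 mills → €1,689,000 × 1.05% × 188/366 = €9,109.5246
15 Oct – 31 Dec 2008: 78 days at 39 mills → €1,689,000 × 3.9% × 78/366 = €14,038.0820
Total = €29,146.7869

€29,146.79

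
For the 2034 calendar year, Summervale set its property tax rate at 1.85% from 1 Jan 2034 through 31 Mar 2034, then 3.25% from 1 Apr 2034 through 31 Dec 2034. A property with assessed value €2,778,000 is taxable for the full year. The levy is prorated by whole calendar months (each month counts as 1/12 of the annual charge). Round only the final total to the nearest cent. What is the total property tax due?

€80,562.00

1 Jan – 31 Mar 2034: 3 months at 1.85% → €2,778,000 × 1.85% × 3/12 = €12,848.2500
1 Apr – 31 Dec 2034: 9 months at 3.25% → €2,778,000 × 3.25% × 9/12 = €67,713.7500
Total = €80,562.0000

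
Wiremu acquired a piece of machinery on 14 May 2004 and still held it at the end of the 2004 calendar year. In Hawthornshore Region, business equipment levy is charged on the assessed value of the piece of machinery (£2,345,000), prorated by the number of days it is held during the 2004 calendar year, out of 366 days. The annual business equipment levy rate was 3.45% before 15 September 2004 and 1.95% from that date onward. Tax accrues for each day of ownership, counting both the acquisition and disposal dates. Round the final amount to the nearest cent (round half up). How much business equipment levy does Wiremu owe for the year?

£40,902.95

14 May – 14 September 2004: 124 days at 3.45% → £2,345,000 × 3.45% × 124/366 = £27,409.5902
15 September – 31 December 2004: 108 days at 1.95% → £2,345,000 × 1.95% × 108/366 = £13,493.3607
Total = £40,902.9508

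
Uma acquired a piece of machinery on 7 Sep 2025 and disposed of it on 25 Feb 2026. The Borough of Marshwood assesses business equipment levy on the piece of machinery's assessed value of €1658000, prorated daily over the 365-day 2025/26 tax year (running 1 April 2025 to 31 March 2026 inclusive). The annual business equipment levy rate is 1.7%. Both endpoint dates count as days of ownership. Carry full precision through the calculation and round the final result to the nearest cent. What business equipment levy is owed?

€13282.17

Days held (7 Sep 2025 – 25 Feb 2026): 172 out of 365
Tax = €1658000 × 1.7% × 172/365 = €13282.1699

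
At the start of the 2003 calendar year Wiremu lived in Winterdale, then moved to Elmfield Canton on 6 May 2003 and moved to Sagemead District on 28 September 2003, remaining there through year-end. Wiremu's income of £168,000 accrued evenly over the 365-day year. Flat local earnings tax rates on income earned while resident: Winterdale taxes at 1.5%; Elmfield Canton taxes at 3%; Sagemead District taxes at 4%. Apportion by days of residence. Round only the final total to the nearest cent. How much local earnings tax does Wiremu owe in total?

£4,614.25

Winterdale, 1 January – 5 May 2003: 125 days → £168,000 × 1.5% × 125/365 = £863.0137
Elmfield Canton, 6 May – 27 September 2003: 145 days → £168,000 × 3% × 145/365 = £2,002.1918
Sagemead District, 28 September – 31 December 2003: 95 days → £168,000 × 4% × 95/365 = £1,749.0411
Total = £4,614.2466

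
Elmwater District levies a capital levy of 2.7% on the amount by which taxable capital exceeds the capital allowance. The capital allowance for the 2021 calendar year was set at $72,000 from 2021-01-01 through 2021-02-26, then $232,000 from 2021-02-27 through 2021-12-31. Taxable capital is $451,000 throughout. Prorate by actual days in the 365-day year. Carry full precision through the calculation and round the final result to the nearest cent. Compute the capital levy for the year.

2021-01-01 to 2021-02-26: 57 days, exemption $72,000 → ($451,000 − $72,000) × 2.7% × 57/365 = $1,598.0301
2021-02-27 to 2021-12-31: 308 days, exemption $232,000 → ($451,000 − $232,000) × 2.7% × 308/365 = $4,989.6000
Total = $6,587.6301

$6,587.63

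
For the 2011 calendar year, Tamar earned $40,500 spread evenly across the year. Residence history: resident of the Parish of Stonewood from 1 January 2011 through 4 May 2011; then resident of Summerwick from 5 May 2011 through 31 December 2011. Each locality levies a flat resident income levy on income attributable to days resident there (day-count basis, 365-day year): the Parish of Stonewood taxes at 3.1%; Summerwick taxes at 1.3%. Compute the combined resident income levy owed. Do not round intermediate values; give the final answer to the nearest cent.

$774.16

The Parish of Stonewood, 1 January – 4 May 2011: 124 days → $40,500 × 3.1% × 124/365 = $426.5260
Summerwick, 5 May – 31 December 2011: 241 days → $40,500 × 1.3% × 241/365 = $347.6342
Total = $774.1603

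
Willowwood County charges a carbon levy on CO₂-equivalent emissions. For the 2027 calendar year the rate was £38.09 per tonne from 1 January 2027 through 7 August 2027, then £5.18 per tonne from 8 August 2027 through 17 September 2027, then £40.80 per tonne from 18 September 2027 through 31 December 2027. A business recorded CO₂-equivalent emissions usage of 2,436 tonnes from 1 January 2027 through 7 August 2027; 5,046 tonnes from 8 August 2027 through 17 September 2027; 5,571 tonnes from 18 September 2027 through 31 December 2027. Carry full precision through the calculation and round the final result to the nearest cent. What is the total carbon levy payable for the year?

1 January – 7 August 2027: 2,436 tonnes at £38.09/tonne → £92,787.24
8 August – 17 September 2027: 5,046 tonnes at £5.18/tonne → £26,138.28
18 September – 31 December 2027: 5,571 tonnes at £40.80/tonne → £227,296.80

£346,222.32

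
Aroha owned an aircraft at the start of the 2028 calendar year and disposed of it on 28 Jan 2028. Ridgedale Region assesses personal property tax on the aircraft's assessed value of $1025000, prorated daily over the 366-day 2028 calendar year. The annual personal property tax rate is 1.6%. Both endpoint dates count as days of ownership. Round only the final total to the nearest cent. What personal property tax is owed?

$1254.64

Days held (1 Jan – 28 Jan 2028): 28 out of 366
Tax = $1025000 × 1.6% × 28/366 = $1254.6448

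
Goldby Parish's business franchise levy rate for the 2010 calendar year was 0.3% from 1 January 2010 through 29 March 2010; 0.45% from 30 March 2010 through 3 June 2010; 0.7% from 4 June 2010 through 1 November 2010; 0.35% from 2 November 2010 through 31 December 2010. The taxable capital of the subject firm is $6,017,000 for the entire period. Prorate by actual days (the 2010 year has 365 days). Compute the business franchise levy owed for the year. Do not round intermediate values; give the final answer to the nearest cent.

$30,134.45

1 January – 29 March 2010: 88 days at 0.3% → $6,017,000 × 0.3% × 88/365 = $4,352.0219
30 March – 3 June 2010: 66 days at 0.45% → $6,017,000 × 0.45% × 66/365 = $4,896.0247
4 June – 1 November 2010: 151 days at 0.7% → $6,017,000 × 0.7% × 151/365 = $17,424.5726
2 November – 31 December 2010: 60 days at 0.35% → $6,017,000 × 0.35% × 60/365 = $3,461.8356
Total = $30,134.4548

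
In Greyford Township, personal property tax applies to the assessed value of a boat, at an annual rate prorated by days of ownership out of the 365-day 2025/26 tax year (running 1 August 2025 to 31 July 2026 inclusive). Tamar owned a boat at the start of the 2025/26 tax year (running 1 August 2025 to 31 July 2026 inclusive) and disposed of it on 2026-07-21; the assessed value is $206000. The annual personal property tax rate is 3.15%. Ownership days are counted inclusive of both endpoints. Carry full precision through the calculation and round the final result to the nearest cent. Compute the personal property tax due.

$6311.22

Days held (2025-08-01 to 2026-07-21): 355 out of 365
Tax = $206000 × 3.15% × 355/365 = $6311.2192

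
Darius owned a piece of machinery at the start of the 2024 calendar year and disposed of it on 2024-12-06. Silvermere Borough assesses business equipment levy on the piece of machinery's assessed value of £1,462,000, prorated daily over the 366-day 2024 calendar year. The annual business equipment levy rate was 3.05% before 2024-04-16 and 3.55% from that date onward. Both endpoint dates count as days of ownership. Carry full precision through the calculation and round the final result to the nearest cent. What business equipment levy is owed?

2024-01-01 to 2024-04-15: 106 days at 3.05% → £1,462,000 × 3.05% × 106/366 = £12,914.3333
2024-04-16 to 2024-12-06: 235 days at 3.55% → £1,462,000 × 3.55% × 235/366 = £33,324.4126
Total = £46,238.7459

£46,238.75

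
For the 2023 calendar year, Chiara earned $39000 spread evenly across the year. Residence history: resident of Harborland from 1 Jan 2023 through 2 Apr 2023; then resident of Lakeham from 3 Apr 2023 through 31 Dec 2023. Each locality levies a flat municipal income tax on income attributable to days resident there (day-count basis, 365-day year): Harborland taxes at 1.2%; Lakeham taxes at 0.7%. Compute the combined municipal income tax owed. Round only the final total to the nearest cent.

Harborland, 1 Jan – 2 Apr 2023: 92 days → $39000 × 1.2% × 92/365 = $117.9616
Lakeham, 3 Apr – 31 Dec 2023: 273 days → $39000 × 0.7% × 273/365 = $204.1890
Total = $322.1507

$322.15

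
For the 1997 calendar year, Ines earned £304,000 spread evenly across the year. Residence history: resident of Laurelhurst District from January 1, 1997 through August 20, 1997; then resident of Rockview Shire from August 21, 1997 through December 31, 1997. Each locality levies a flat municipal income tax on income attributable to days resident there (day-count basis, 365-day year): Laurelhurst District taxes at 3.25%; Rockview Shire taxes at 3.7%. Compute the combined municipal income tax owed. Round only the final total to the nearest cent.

£10,378.48

Laurelhurst District, January 1 – August 20, 1997: 232 days → £304,000 × 3.25% × 232/365 = £6,279.8904
Rockview Shire, August 21 – December 31, 1997: 133 days → £304,000 × 3.7% × 133/365 = £4,098.5863
Total = £10,378.4767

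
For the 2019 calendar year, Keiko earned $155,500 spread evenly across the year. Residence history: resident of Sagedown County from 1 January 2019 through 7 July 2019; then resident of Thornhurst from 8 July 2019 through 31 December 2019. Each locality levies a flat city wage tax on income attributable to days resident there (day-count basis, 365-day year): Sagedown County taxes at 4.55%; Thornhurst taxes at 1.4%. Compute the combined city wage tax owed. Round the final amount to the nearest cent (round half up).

$4,699.93

Sagedown County, 1 January – 7 July 2019: 188 days → $155,500 × 4.55% × 188/365 = $3,644.2384
Thornhurst, 8 July – 31 December 2019: 177 days → $155,500 × 1.4% × 177/365 = $1,055.6959
Total = $4,699.9342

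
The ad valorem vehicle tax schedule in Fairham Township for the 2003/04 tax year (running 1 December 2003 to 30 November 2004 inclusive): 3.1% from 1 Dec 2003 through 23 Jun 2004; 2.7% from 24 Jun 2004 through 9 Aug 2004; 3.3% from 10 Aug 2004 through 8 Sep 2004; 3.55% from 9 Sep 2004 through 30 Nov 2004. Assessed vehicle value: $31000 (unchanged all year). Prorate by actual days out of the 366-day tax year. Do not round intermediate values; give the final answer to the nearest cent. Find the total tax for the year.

$981.79

1 Dec 2003 – 23 Jun 2004: 206 days at 3.1% → $31000 × 3.1% × 206/366 = $540.8907
24 Jun – 9 Aug 2004: 47 days at 2.7% → $31000 × 2.7% × 47/366 = $107.4836
10 Aug – 8 Sep 2004: 30 days at 3.3% → $31000 × 3.3% × 30/366 = $83.8525
9 Sep – 30 Nov 2004: 83 days at 3.55% → $31000 × 3.55% × 83/366 = $249.5669
Total = $981.7937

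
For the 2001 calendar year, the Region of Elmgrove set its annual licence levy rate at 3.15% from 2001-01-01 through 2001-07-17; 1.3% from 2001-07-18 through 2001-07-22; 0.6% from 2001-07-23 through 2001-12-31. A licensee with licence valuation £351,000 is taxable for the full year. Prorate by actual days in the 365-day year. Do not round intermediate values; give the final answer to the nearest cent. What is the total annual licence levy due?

2001-01-01 to 2001-07-17: 198 days at 3.15% → £351,000 × 3.15% × 198/365 = £5,997.7726
2001-07-18 to 2001-07-22: 5 days at 1.3% → £351,000 × 1.3% × 5/365 = £62.5068
2001-07-23 to 2001-12-31: 162 days at 0.6% → £351,000 × 0.6% × 162/365 = £934.7178
Total = £6,994.9973

£6,995.00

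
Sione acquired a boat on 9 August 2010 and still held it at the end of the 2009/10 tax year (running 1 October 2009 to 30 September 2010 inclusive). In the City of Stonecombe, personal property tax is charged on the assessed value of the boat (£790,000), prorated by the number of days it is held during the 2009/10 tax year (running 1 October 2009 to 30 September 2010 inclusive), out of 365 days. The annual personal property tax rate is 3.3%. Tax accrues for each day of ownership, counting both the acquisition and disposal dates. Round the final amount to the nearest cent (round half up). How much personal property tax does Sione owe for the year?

Days held (9 August – 30 September 2010): 53 out of 365
Tax = £790,000 × 3.3% × 53/365 = £3,785.5068

£3,785.51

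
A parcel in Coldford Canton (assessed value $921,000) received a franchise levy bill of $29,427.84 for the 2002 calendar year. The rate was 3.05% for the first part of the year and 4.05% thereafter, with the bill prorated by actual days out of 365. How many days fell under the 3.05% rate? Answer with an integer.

Let d = days at the first rate; then 365 − d days at the second rate.
$921,000 × [3.05%·d + 4.05%·(365−d)] / 365 = $29,427.84
Solving gives d = 312, so the new rate took effect on 9 Nov 2002.

312 days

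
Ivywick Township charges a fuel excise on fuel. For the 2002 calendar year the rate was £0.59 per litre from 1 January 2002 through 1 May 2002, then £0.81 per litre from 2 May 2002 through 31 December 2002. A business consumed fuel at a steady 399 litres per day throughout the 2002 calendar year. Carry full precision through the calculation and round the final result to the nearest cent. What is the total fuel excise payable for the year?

£107342.97

1 January – 1 May 2002: 121 days × 399 litres/day = 48,279 litres at £0.59/litre → £28484.61
2 May – 31 December 2002: 244 days × 399 litres/day = 97,356 litres at £0.81/litre → £78858.36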